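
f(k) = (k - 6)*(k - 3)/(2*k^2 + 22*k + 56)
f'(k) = (-4*k - 22)*(k - 6)*(k - 3)/(2*k^2 + 22*k + 56)^2 + (k - 6)/(2*k^2 + 22*k + 56) + (k - 3)/(2*k^2 + 22*k + 56)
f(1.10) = 0.11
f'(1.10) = -0.12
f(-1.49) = 1.22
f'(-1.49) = -1.14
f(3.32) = -0.01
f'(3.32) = -0.01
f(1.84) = 0.05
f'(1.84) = -0.06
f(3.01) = -0.00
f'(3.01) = -0.02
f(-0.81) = 0.66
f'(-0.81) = -0.58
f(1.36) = 0.08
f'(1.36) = -0.10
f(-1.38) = 1.10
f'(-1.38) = -1.01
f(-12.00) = 3.38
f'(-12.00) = 0.68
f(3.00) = 0.00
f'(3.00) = -0.02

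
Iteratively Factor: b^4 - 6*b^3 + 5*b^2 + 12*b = (b)*(b^3 - 6*b^2 + 5*b + 12) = b*(b - 3)*(b^2 - 3*b - 4) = b*(b - 4)*(b - 3)*(b + 1)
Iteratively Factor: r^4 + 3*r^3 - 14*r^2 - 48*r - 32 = (r + 1)*(r^3 + 2*r^2 - 16*r - 32) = (r + 1)*(r + 4)*(r^2 - 2*r - 8) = (r + 1)*(r + 2)*(r + 4)*(r - 4)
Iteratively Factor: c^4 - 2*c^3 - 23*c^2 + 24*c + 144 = (c + 3)*(c^3 - 5*c^2 - 8*c + 48) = (c - 4)*(c + 3)*(c^2 - c - 12) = (c - 4)^2*(c + 3)*(c + 3)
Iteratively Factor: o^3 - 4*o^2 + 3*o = (o - 3)*(o^2 - o) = o*(o - 3)*(o - 1)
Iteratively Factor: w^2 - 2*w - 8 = (w + 2)*(w - 4)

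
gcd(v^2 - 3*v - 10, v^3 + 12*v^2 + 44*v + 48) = v + 2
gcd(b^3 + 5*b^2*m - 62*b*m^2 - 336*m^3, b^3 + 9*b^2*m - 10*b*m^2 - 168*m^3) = b^2 + 13*b*m + 42*m^2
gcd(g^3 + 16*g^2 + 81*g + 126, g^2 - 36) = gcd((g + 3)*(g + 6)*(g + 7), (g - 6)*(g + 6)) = g + 6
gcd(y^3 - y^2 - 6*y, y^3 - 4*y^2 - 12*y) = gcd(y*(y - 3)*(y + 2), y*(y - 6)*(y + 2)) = y^2 + 2*y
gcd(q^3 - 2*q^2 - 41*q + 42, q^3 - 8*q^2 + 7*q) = q^2 - 8*q + 7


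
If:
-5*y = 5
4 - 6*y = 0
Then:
No Solution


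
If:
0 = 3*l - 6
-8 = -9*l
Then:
No Solution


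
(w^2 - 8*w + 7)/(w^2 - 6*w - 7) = (w - 1)/(w + 1)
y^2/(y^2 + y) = y/(y + 1)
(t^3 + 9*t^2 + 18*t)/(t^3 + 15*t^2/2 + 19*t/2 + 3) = 2*t*(t + 3)/(2*t^2 + 3*t + 1)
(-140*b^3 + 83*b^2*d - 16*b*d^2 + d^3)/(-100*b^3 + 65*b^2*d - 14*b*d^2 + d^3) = (7*b - d)/(5*b - d)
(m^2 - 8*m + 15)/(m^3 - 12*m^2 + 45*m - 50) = (m - 3)/(m^2 - 7*m + 10)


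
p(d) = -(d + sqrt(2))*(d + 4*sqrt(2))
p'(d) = -2*d - 5*sqrt(2)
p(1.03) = -16.34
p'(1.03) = -9.13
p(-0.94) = -2.24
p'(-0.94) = -5.19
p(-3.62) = 4.49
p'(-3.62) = 0.17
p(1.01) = -16.16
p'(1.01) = -9.09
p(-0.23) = -6.43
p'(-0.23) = -6.61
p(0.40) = -10.99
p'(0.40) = -7.87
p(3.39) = -43.46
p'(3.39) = -13.85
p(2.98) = -37.95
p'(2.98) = -13.03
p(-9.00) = -25.36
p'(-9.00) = 10.93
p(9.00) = -152.64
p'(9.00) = -25.07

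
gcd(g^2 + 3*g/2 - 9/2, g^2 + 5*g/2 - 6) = g - 3/2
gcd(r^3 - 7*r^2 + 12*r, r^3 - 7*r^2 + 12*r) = r^3 - 7*r^2 + 12*r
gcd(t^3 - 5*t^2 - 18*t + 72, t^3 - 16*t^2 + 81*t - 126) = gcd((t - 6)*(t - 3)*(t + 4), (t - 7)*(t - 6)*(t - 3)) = t^2 - 9*t + 18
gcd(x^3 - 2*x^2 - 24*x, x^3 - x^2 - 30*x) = x^2 - 6*x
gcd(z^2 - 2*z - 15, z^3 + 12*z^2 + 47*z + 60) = z + 3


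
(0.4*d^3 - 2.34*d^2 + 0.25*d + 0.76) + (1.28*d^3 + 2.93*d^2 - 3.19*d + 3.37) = 1.68*d^3 + 0.59*d^2 - 2.94*d + 4.13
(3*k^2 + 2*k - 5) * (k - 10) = 3*k^3 - 28*k^2 - 25*k + 50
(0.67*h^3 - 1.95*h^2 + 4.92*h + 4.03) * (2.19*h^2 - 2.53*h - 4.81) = 1.4673*h^5 - 5.9656*h^4 + 12.4856*h^3 + 5.7576*h^2 - 33.8611*h - 19.3843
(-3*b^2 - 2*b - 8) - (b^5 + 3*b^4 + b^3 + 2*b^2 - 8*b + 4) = -b^5 - 3*b^4 - b^3 - 5*b^2 + 6*b - 12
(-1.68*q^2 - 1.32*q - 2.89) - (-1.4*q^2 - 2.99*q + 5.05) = -0.28*q^2 + 1.67*q - 7.94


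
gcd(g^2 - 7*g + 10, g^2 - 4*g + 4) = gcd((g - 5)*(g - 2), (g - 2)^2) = g - 2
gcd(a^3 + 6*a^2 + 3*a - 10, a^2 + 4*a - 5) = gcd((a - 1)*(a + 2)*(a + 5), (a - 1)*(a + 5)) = a^2 + 4*a - 5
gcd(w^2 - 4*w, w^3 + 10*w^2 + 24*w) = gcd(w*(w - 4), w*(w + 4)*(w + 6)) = w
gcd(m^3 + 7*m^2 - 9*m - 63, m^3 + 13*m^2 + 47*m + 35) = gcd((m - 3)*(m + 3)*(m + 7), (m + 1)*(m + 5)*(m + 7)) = m + 7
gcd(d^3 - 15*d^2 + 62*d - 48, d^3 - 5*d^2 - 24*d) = d - 8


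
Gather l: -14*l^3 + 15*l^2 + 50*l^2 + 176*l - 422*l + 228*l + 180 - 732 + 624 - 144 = -14*l^3 + 65*l^2 - 18*l - 72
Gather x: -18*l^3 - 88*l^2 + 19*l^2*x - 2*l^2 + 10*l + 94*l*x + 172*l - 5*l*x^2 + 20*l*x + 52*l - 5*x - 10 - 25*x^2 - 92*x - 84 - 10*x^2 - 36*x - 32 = -18*l^3 - 90*l^2 + 234*l + x^2*(-5*l - 35) + x*(19*l^2 + 114*l - 133) - 126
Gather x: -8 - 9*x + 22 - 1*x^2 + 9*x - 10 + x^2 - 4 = 0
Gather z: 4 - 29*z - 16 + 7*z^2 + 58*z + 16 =7*z^2 + 29*z + 4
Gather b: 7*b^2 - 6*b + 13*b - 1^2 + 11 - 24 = 7*b^2 + 7*b - 14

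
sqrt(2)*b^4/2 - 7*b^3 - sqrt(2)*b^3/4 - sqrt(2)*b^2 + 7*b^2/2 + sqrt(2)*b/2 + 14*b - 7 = (b - 1/2)*(b - 7*sqrt(2))*(b - sqrt(2))*(sqrt(2)*b/2 + 1)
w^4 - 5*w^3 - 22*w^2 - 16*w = w*(w - 8)*(w + 1)*(w + 2)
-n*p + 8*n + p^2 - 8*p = (-n + p)*(p - 8)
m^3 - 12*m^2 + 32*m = m*(m - 8)*(m - 4)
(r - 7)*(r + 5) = r^2 - 2*r - 35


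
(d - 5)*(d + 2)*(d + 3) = d^3 - 19*d - 30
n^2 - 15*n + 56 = (n - 8)*(n - 7)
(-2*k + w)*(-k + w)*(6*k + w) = 12*k^3 - 16*k^2*w + 3*k*w^2 + w^3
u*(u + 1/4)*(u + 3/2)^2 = u^4 + 13*u^3/4 + 3*u^2 + 9*u/16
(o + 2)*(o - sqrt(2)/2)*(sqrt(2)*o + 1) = sqrt(2)*o^3 + 2*sqrt(2)*o^2 - sqrt(2)*o/2 - sqrt(2)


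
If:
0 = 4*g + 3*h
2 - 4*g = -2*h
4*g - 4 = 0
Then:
No Solution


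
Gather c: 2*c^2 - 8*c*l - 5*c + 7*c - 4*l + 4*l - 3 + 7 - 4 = 2*c^2 + c*(2 - 8*l)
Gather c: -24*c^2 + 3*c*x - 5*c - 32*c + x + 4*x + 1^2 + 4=-24*c^2 + c*(3*x - 37) + 5*x + 5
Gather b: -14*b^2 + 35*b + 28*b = -14*b^2 + 63*b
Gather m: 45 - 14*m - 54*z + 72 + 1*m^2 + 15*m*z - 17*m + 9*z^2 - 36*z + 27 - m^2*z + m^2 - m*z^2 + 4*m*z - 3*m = m^2*(2 - z) + m*(-z^2 + 19*z - 34) + 9*z^2 - 90*z + 144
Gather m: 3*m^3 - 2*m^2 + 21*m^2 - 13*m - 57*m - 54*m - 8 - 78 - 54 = 3*m^3 + 19*m^2 - 124*m - 140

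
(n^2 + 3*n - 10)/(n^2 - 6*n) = (n^2 + 3*n - 10)/(n*(n - 6))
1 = 1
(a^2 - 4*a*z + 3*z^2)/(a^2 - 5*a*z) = (a^2 - 4*a*z + 3*z^2)/(a*(a - 5*z))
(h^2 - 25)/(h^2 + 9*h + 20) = (h - 5)/(h + 4)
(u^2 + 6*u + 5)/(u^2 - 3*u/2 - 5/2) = 2*(u + 5)/(2*u - 5)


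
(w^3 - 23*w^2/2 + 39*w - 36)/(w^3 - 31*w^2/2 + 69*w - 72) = (w - 4)/(w - 8)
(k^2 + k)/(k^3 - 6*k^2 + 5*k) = (k + 1)/(k^2 - 6*k + 5)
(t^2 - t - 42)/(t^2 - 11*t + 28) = (t + 6)/(t - 4)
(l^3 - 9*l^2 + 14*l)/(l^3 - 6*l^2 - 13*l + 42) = l/(l + 3)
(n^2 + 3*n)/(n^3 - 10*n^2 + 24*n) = (n + 3)/(n^2 - 10*n + 24)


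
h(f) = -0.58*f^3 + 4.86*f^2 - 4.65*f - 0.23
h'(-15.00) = -541.95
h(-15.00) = 3120.52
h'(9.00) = -58.11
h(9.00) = -71.24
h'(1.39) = 5.50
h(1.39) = 1.14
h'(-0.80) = -13.54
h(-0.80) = 6.90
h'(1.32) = 5.15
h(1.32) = 0.77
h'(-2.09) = -32.57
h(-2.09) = 36.01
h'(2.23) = 8.37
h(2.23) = 7.14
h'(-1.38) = -21.38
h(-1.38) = 16.97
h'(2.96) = 8.88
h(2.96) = 13.55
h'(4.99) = 0.53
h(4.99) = 25.52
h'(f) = -1.74*f^2 + 9.72*f - 4.65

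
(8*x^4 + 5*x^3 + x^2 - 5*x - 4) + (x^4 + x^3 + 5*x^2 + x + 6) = 9*x^4 + 6*x^3 + 6*x^2 - 4*x + 2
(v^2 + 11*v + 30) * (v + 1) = v^3 + 12*v^2 + 41*v + 30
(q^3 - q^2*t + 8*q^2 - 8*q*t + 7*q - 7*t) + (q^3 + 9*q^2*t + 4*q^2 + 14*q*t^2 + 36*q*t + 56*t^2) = 2*q^3 + 8*q^2*t + 12*q^2 + 14*q*t^2 + 28*q*t + 7*q + 56*t^2 - 7*t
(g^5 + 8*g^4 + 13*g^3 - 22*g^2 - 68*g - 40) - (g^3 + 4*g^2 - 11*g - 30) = g^5 + 8*g^4 + 12*g^3 - 26*g^2 - 57*g - 10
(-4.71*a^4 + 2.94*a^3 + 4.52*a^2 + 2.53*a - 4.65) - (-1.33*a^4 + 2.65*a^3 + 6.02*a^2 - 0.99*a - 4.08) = -3.38*a^4 + 0.29*a^3 - 1.5*a^2 + 3.52*a - 0.57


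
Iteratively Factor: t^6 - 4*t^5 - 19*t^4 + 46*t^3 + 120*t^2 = (t + 2)*(t^5 - 6*t^4 - 7*t^3 + 60*t^2) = (t - 4)*(t + 2)*(t^4 - 2*t^3 - 15*t^2) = (t - 5)*(t - 4)*(t + 2)*(t^3 + 3*t^2) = t*(t - 5)*(t - 4)*(t + 2)*(t^2 + 3*t) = t^2*(t - 5)*(t - 4)*(t + 2)*(t + 3)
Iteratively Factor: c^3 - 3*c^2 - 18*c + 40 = (c + 4)*(c^2 - 7*c + 10) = (c - 5)*(c + 4)*(c - 2)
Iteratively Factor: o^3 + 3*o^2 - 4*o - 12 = (o - 2)*(o^2 + 5*o + 6) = (o - 2)*(o + 3)*(o + 2)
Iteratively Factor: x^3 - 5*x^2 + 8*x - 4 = (x - 2)*(x^2 - 3*x + 2) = (x - 2)*(x - 1)*(x - 2)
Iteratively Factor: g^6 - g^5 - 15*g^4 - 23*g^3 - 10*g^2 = (g + 1)*(g^5 - 2*g^4 - 13*g^3 - 10*g^2) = (g + 1)^2*(g^4 - 3*g^3 - 10*g^2) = (g - 5)*(g + 1)^2*(g^3 + 2*g^2) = (g - 5)*(g + 1)^2*(g + 2)*(g^2) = g*(g - 5)*(g + 1)^2*(g + 2)*(g)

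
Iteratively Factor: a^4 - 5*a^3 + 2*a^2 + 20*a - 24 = (a + 2)*(a^3 - 7*a^2 + 16*a - 12) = (a - 2)*(a + 2)*(a^2 - 5*a + 6) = (a - 2)^2*(a + 2)*(a - 3)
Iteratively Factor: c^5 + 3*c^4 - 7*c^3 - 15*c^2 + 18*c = (c + 3)*(c^4 - 7*c^2 + 6*c) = c*(c + 3)*(c^3 - 7*c + 6) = c*(c - 2)*(c + 3)*(c^2 + 2*c - 3) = c*(c - 2)*(c + 3)^2*(c - 1)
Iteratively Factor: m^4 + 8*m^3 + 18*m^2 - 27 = (m + 3)*(m^3 + 5*m^2 + 3*m - 9) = (m + 3)^2*(m^2 + 2*m - 3) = (m + 3)^3*(m - 1)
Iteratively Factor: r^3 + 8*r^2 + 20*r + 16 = (r + 4)*(r^2 + 4*r + 4) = (r + 2)*(r + 4)*(r + 2)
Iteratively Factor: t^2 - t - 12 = (t + 3)*(t - 4)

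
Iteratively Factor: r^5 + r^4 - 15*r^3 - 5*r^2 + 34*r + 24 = (r + 1)*(r^4 - 15*r^2 + 10*r + 24) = (r + 1)*(r + 4)*(r^3 - 4*r^2 + r + 6) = (r - 3)*(r + 1)*(r + 4)*(r^2 - r - 2) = (r - 3)*(r - 2)*(r + 1)*(r + 4)*(r + 1)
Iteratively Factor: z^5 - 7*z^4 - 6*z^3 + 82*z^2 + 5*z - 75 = (z + 1)*(z^4 - 8*z^3 + 2*z^2 + 80*z - 75) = (z - 1)*(z + 1)*(z^3 - 7*z^2 - 5*z + 75) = (z - 5)*(z - 1)*(z + 1)*(z^2 - 2*z - 15) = (z - 5)*(z - 1)*(z + 1)*(z + 3)*(z - 5)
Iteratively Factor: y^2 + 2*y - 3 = (y + 3)*(y - 1)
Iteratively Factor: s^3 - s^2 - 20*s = (s)*(s^2 - s - 20) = s*(s - 5)*(s + 4)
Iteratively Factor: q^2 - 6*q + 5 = (q - 5)*(q - 1)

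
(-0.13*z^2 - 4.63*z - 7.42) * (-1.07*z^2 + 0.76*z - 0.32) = 0.1391*z^4 + 4.8553*z^3 + 4.4622*z^2 - 4.1576*z + 2.3744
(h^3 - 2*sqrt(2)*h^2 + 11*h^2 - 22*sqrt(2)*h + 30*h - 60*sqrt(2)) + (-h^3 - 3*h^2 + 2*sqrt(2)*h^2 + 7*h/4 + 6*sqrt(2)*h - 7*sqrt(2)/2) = 8*h^2 - 16*sqrt(2)*h + 127*h/4 - 127*sqrt(2)/2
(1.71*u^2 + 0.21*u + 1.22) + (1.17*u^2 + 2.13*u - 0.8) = 2.88*u^2 + 2.34*u + 0.42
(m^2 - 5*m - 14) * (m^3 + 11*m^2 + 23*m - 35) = m^5 + 6*m^4 - 46*m^3 - 304*m^2 - 147*m + 490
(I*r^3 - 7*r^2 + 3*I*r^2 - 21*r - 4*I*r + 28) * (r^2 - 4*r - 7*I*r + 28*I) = I*r^5 - I*r^4 + 33*I*r^3 - 33*I*r^2 - 784*I*r + 784*I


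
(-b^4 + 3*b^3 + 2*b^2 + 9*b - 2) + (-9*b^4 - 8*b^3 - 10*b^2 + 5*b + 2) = -10*b^4 - 5*b^3 - 8*b^2 + 14*b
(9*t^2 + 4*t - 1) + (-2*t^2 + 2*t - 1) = 7*t^2 + 6*t - 2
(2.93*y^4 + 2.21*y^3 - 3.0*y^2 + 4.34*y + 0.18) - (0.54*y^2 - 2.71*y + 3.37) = 2.93*y^4 + 2.21*y^3 - 3.54*y^2 + 7.05*y - 3.19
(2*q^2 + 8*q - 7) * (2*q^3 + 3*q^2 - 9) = 4*q^5 + 22*q^4 + 10*q^3 - 39*q^2 - 72*q + 63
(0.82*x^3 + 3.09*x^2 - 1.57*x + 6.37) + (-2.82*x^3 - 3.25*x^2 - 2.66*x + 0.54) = -2.0*x^3 - 0.16*x^2 - 4.23*x + 6.91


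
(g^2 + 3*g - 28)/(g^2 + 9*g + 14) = (g - 4)/(g + 2)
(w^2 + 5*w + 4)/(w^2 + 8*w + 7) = (w + 4)/(w + 7)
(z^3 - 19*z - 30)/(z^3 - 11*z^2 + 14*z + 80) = (z + 3)/(z - 8)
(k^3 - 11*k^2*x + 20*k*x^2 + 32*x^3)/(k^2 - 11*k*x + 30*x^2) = (k^3 - 11*k^2*x + 20*k*x^2 + 32*x^3)/(k^2 - 11*k*x + 30*x^2)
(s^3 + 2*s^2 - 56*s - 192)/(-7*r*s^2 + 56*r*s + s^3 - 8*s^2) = (-s^2 - 10*s - 24)/(s*(7*r - s))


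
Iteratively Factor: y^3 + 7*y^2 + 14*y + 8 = (y + 2)*(y^2 + 5*y + 4) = (y + 1)*(y + 2)*(y + 4)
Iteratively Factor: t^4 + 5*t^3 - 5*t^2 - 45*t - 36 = (t + 3)*(t^3 + 2*t^2 - 11*t - 12) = (t + 3)*(t + 4)*(t^2 - 2*t - 3) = (t + 1)*(t + 3)*(t + 4)*(t - 3)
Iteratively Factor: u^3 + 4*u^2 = (u + 4)*(u^2) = u*(u + 4)*(u)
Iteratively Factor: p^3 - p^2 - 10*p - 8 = (p + 2)*(p^2 - 3*p - 4) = (p - 4)*(p + 2)*(p + 1)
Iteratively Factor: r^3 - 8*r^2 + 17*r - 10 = (r - 5)*(r^2 - 3*r + 2) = (r - 5)*(r - 2)*(r - 1)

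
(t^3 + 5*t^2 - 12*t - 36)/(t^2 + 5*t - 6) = (t^2 - t - 6)/(t - 1)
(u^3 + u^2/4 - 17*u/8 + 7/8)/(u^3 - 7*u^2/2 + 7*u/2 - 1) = (u + 7/4)/(u - 2)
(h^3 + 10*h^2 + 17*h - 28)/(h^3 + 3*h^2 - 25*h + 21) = (h + 4)/(h - 3)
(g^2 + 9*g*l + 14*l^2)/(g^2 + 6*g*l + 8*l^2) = (g + 7*l)/(g + 4*l)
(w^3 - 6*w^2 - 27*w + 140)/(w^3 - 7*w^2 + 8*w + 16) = (w^2 - 2*w - 35)/(w^2 - 3*w - 4)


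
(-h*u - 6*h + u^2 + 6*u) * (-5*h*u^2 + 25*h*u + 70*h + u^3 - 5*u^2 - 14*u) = 5*h^2*u^3 + 5*h^2*u^2 - 220*h^2*u - 420*h^2 - 6*h*u^4 - 6*h*u^3 + 264*h*u^2 + 504*h*u + u^5 + u^4 - 44*u^3 - 84*u^2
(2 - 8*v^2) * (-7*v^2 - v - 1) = 56*v^4 + 8*v^3 - 6*v^2 - 2*v - 2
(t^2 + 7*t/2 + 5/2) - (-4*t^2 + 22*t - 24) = 5*t^2 - 37*t/2 + 53/2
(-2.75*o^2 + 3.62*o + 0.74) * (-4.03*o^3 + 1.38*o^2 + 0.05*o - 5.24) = 11.0825*o^5 - 18.3836*o^4 + 1.8759*o^3 + 15.6122*o^2 - 18.9318*o - 3.8776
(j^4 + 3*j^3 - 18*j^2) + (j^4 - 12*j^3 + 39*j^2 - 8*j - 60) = 2*j^4 - 9*j^3 + 21*j^2 - 8*j - 60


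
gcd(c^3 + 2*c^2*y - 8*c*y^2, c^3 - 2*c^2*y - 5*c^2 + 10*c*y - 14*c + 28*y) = -c + 2*y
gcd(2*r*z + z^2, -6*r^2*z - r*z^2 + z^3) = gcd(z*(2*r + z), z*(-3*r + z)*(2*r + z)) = 2*r*z + z^2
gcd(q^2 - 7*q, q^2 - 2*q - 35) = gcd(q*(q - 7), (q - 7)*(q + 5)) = q - 7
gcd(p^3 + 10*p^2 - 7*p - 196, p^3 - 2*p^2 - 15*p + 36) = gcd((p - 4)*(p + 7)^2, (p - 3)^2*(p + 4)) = 1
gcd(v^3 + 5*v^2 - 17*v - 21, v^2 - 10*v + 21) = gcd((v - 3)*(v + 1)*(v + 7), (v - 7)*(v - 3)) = v - 3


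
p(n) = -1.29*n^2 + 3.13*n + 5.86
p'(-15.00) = 41.83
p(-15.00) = -331.34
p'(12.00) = -27.83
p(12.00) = -142.34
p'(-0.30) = 3.90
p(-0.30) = 4.80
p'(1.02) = 0.50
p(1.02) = 7.71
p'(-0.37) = 4.08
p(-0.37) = 4.53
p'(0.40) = 2.10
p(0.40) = 6.91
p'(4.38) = -8.17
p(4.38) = -5.18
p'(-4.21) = 13.99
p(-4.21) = -30.18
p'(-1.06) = 5.86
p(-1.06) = 1.09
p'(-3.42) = 11.95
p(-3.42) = -19.93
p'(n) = 3.13 - 2.58*n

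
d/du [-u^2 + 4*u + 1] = 4 - 2*u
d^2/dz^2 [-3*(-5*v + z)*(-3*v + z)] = -6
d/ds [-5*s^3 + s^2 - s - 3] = -15*s^2 + 2*s - 1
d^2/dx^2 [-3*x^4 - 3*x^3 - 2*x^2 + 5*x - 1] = -36*x^2 - 18*x - 4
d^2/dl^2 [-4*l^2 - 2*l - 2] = -8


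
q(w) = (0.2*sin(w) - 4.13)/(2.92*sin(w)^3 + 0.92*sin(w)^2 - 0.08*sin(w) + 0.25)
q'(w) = (0.2*sin(w) - 4.13)*(-8.76*sin(w)^2*cos(w) - 1.84*sin(w)*cos(w) + 0.08*cos(w))/(2.92*sin(w)^3 + 0.92*sin(w)^2 - 0.08*sin(w) + 0.25)^2 + 0.2*cos(w)/(2.92*sin(w)^3 + 0.92*sin(w)^2 - 0.08*sin(w) + 0.25)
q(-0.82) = 12.54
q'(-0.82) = 81.33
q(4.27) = 3.99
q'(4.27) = -8.46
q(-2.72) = -17.79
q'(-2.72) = -44.26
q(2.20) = -1.70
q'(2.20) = -3.12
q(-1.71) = 2.70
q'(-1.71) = -1.54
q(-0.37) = -16.09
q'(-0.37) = 23.70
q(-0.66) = 151.30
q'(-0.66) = 8860.01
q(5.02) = 3.16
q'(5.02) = 4.25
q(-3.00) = -15.32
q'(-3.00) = 8.50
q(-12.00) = -4.36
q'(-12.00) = 13.85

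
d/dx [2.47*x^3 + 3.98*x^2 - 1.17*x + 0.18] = 7.41*x^2 + 7.96*x - 1.17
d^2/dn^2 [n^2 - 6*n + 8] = 2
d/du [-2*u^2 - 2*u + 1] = -4*u - 2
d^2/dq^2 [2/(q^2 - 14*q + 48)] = 4*(-q^2 + 14*q + 4*(q - 7)^2 - 48)/(q^2 - 14*q + 48)^3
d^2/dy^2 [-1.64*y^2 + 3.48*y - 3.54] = -3.28000000000000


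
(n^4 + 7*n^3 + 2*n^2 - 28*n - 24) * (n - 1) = n^5 + 6*n^4 - 5*n^3 - 30*n^2 + 4*n + 24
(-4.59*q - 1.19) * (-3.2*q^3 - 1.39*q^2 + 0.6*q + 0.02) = 14.688*q^4 + 10.1881*q^3 - 1.0999*q^2 - 0.8058*q - 0.0238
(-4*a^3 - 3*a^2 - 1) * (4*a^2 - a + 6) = -16*a^5 - 8*a^4 - 21*a^3 - 22*a^2 + a - 6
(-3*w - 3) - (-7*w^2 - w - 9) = 7*w^2 - 2*w + 6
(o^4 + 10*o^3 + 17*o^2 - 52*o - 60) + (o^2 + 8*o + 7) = o^4 + 10*o^3 + 18*o^2 - 44*o - 53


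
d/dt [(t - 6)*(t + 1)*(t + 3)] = 3*t^2 - 4*t - 21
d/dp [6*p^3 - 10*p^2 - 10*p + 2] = 18*p^2 - 20*p - 10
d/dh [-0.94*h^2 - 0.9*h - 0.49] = -1.88*h - 0.9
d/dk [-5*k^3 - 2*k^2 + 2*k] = -15*k^2 - 4*k + 2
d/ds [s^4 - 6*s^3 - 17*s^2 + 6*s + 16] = 4*s^3 - 18*s^2 - 34*s + 6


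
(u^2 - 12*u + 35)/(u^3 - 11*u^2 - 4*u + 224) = (u - 5)/(u^2 - 4*u - 32)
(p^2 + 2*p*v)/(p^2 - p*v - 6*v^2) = p/(p - 3*v)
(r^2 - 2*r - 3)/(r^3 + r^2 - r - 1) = (r - 3)/(r^2 - 1)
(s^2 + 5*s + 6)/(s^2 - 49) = (s^2 + 5*s + 6)/(s^2 - 49)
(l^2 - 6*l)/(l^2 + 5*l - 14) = l*(l - 6)/(l^2 + 5*l - 14)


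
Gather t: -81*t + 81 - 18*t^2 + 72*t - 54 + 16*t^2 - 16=-2*t^2 - 9*t + 11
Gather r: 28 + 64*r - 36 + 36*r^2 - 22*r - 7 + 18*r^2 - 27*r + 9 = 54*r^2 + 15*r - 6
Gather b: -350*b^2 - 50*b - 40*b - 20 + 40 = -350*b^2 - 90*b + 20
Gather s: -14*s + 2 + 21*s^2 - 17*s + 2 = 21*s^2 - 31*s + 4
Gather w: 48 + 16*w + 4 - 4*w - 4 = 12*w + 48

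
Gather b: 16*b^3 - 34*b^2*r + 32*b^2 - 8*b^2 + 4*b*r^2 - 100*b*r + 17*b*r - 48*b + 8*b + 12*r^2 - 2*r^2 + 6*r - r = 16*b^3 + b^2*(24 - 34*r) + b*(4*r^2 - 83*r - 40) + 10*r^2 + 5*r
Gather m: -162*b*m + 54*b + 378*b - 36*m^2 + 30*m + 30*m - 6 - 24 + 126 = 432*b - 36*m^2 + m*(60 - 162*b) + 96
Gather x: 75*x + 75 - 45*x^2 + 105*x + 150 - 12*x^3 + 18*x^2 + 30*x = -12*x^3 - 27*x^2 + 210*x + 225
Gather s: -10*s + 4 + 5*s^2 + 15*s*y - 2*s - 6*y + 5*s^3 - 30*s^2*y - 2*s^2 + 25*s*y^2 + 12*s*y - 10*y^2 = 5*s^3 + s^2*(3 - 30*y) + s*(25*y^2 + 27*y - 12) - 10*y^2 - 6*y + 4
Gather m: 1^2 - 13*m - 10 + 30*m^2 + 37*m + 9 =30*m^2 + 24*m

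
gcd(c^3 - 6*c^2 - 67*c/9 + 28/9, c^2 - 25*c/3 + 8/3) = c - 1/3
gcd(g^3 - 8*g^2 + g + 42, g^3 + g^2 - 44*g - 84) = g^2 - 5*g - 14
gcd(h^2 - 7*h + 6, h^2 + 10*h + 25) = 1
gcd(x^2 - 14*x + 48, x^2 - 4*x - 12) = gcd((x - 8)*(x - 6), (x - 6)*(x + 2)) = x - 6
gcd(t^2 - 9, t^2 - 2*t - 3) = t - 3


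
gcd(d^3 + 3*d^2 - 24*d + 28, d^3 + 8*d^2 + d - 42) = d^2 + 5*d - 14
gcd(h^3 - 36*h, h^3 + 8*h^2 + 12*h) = h^2 + 6*h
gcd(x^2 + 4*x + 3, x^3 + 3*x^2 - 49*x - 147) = x + 3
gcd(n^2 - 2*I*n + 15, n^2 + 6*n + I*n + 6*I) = 1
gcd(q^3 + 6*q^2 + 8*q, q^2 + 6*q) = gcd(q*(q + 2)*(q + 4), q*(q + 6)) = q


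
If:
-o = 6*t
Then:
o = -6*t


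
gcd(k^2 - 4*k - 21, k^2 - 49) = k - 7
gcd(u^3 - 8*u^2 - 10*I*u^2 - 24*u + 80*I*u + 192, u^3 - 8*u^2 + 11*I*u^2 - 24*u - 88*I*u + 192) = u - 8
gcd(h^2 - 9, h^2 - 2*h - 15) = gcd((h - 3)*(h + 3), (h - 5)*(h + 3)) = h + 3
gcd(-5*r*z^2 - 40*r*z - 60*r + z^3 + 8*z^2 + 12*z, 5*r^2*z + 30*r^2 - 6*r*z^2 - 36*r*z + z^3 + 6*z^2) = -5*r*z - 30*r + z^2 + 6*z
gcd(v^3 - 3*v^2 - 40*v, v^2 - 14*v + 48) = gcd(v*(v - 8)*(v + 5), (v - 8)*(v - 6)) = v - 8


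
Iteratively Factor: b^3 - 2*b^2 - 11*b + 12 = (b - 1)*(b^2 - b - 12) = (b - 4)*(b - 1)*(b + 3)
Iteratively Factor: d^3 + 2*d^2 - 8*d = (d - 2)*(d^2 + 4*d) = d*(d - 2)*(d + 4)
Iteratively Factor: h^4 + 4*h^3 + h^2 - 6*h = (h + 2)*(h^3 + 2*h^2 - 3*h) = (h - 1)*(h + 2)*(h^2 + 3*h) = h*(h - 1)*(h + 2)*(h + 3)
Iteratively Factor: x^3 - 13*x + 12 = (x - 3)*(x^2 + 3*x - 4) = (x - 3)*(x + 4)*(x - 1)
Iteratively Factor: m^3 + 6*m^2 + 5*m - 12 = (m + 3)*(m^2 + 3*m - 4) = (m - 1)*(m + 3)*(m + 4)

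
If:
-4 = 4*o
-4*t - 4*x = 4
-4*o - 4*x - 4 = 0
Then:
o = -1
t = -1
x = 0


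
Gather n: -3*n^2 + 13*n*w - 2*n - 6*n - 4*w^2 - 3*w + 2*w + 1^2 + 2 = -3*n^2 + n*(13*w - 8) - 4*w^2 - w + 3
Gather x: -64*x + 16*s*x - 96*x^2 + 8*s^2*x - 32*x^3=-32*x^3 - 96*x^2 + x*(8*s^2 + 16*s - 64)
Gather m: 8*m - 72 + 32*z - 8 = 8*m + 32*z - 80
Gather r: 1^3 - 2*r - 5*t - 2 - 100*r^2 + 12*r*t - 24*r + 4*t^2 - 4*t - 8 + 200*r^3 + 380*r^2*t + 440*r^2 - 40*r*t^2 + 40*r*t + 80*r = 200*r^3 + r^2*(380*t + 340) + r*(-40*t^2 + 52*t + 54) + 4*t^2 - 9*t - 9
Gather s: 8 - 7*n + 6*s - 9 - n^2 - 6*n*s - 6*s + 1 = -n^2 - 6*n*s - 7*n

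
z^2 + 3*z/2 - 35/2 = (z - 7/2)*(z + 5)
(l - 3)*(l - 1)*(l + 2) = l^3 - 2*l^2 - 5*l + 6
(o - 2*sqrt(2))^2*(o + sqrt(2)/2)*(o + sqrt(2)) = o^4 - 5*sqrt(2)*o^3/2 - 3*o^2 + 8*sqrt(2)*o + 8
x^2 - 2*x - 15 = (x - 5)*(x + 3)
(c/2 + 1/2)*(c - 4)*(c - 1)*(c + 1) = c^4/2 - 3*c^3/2 - 5*c^2/2 + 3*c/2 + 2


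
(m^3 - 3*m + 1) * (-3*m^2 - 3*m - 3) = -3*m^5 - 3*m^4 + 6*m^3 + 6*m^2 + 6*m - 3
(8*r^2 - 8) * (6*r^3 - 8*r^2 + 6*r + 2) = 48*r^5 - 64*r^4 + 80*r^2 - 48*r - 16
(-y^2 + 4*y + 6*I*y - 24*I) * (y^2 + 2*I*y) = -y^4 + 4*y^3 + 4*I*y^3 - 12*y^2 - 16*I*y^2 + 48*y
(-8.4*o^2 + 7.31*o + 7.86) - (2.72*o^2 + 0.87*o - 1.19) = -11.12*o^2 + 6.44*o + 9.05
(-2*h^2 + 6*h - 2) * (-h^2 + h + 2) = 2*h^4 - 8*h^3 + 4*h^2 + 10*h - 4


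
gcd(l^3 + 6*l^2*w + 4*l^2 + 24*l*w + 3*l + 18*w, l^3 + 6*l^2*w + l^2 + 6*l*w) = l^2 + 6*l*w + l + 6*w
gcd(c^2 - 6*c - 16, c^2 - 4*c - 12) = c + 2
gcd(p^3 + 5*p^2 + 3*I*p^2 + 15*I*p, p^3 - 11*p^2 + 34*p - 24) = 1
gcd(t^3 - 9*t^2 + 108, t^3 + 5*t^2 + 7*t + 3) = t + 3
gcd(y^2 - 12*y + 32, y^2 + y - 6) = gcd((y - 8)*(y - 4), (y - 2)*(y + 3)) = 1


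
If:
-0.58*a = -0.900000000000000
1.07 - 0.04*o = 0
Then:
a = 1.55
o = 26.75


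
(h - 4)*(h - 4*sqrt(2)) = h^2 - 4*sqrt(2)*h - 4*h + 16*sqrt(2)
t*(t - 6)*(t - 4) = t^3 - 10*t^2 + 24*t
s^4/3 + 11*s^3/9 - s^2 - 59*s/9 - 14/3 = (s/3 + 1)*(s - 7/3)*(s + 1)*(s + 2)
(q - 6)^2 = q^2 - 12*q + 36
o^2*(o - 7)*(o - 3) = o^4 - 10*o^3 + 21*o^2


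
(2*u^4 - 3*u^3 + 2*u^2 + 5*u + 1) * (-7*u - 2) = -14*u^5 + 17*u^4 - 8*u^3 - 39*u^2 - 17*u - 2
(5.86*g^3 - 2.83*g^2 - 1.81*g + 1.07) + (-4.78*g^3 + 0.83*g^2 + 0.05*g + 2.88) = 1.08*g^3 - 2.0*g^2 - 1.76*g + 3.95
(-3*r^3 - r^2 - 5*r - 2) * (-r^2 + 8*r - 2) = 3*r^5 - 23*r^4 + 3*r^3 - 36*r^2 - 6*r + 4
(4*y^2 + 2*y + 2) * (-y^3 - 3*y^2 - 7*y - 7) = -4*y^5 - 14*y^4 - 36*y^3 - 48*y^2 - 28*y - 14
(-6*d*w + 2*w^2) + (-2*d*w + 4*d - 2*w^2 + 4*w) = -8*d*w + 4*d + 4*w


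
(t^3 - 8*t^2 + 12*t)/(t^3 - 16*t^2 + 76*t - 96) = t/(t - 8)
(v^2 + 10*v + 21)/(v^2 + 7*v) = (v + 3)/v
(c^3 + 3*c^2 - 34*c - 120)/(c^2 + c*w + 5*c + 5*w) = (c^2 - 2*c - 24)/(c + w)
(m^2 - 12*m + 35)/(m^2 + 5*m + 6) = (m^2 - 12*m + 35)/(m^2 + 5*m + 6)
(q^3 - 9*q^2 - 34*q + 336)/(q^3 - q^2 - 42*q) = (q - 8)/q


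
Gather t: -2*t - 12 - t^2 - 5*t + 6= -t^2 - 7*t - 6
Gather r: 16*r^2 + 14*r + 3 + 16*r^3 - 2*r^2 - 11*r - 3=16*r^3 + 14*r^2 + 3*r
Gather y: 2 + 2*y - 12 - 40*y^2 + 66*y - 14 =-40*y^2 + 68*y - 24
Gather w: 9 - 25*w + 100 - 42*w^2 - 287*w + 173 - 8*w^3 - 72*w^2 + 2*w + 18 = -8*w^3 - 114*w^2 - 310*w + 300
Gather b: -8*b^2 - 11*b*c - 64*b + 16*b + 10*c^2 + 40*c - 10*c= -8*b^2 + b*(-11*c - 48) + 10*c^2 + 30*c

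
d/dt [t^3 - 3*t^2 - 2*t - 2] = 3*t^2 - 6*t - 2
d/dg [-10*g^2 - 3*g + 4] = -20*g - 3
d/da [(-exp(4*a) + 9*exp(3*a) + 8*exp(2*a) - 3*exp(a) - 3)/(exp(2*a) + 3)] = (-2*exp(5*a) + 9*exp(4*a) - 12*exp(3*a) + 84*exp(2*a) + 54*exp(a) - 9)*exp(a)/(exp(4*a) + 6*exp(2*a) + 9)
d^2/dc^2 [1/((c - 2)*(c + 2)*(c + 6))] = 4*(3*c^4 + 24*c^3 + 48*c^2 + 80)/(c^9 + 18*c^8 + 96*c^7 - 1248*c^5 - 1728*c^4 + 5120*c^3 + 9216*c^2 - 6912*c - 13824)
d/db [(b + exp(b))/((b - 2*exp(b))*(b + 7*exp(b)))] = (-(b - 2*exp(b))*(b + exp(b))*(7*exp(b) + 1) + (b - 2*exp(b))*(b + 7*exp(b))*(exp(b) + 1) + (b + exp(b))*(b + 7*exp(b))*(2*exp(b) - 1))/((b - 2*exp(b))^2*(b + 7*exp(b))^2)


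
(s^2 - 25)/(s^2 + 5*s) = (s - 5)/s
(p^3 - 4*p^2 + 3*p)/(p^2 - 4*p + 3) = p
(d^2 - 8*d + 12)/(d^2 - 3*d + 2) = (d - 6)/(d - 1)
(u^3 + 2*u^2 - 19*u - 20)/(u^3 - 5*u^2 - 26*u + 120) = (u + 1)/(u - 6)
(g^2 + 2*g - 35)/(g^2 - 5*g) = (g + 7)/g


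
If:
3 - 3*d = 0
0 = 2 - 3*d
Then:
No Solution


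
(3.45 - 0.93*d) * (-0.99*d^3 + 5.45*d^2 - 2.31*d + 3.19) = 0.9207*d^4 - 8.484*d^3 + 20.9508*d^2 - 10.9362*d + 11.0055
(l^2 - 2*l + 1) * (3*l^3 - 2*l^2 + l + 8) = 3*l^5 - 8*l^4 + 8*l^3 + 4*l^2 - 15*l + 8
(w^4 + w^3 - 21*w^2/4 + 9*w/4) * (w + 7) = w^5 + 8*w^4 + 7*w^3/4 - 69*w^2/2 + 63*w/4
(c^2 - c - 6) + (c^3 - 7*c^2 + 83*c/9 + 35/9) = c^3 - 6*c^2 + 74*c/9 - 19/9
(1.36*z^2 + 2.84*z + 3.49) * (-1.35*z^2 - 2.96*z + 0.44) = -1.836*z^4 - 7.8596*z^3 - 12.5195*z^2 - 9.0808*z + 1.5356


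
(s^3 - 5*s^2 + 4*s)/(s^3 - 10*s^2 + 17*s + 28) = s*(s - 1)/(s^2 - 6*s - 7)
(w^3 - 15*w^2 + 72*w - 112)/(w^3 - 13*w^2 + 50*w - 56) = (w - 4)/(w - 2)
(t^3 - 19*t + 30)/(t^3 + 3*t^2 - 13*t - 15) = (t - 2)/(t + 1)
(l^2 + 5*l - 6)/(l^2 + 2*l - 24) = (l - 1)/(l - 4)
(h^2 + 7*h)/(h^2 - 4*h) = (h + 7)/(h - 4)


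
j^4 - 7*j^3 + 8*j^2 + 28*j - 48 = (j - 4)*(j - 3)*(j - 2)*(j + 2)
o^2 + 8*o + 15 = (o + 3)*(o + 5)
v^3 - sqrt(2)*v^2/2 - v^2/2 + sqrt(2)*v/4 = v*(v - 1/2)*(v - sqrt(2)/2)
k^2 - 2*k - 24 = (k - 6)*(k + 4)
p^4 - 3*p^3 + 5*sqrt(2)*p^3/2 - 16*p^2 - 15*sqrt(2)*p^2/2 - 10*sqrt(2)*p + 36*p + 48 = (p - 4)*(p + 1)*(p - 3*sqrt(2)/2)*(p + 4*sqrt(2))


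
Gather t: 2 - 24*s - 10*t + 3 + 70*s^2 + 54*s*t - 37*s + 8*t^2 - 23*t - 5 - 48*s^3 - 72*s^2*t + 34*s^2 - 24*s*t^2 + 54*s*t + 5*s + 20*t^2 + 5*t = -48*s^3 + 104*s^2 - 56*s + t^2*(28 - 24*s) + t*(-72*s^2 + 108*s - 28)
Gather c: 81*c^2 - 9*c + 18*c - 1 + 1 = 81*c^2 + 9*c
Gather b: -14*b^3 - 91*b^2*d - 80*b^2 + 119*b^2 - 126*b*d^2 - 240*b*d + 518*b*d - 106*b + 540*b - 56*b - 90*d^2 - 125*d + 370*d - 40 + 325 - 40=-14*b^3 + b^2*(39 - 91*d) + b*(-126*d^2 + 278*d + 378) - 90*d^2 + 245*d + 245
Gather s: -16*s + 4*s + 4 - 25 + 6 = -12*s - 15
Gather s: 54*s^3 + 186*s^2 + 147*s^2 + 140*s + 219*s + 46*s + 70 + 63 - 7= 54*s^3 + 333*s^2 + 405*s + 126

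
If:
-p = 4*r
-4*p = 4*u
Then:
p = -u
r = u/4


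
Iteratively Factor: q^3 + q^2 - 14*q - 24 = (q - 4)*(q^2 + 5*q + 6) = (q - 4)*(q + 2)*(q + 3)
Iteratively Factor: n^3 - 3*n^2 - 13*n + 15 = (n + 3)*(n^2 - 6*n + 5) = (n - 1)*(n + 3)*(n - 5)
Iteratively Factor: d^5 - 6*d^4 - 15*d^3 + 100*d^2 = (d)*(d^4 - 6*d^3 - 15*d^2 + 100*d) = d*(d - 5)*(d^3 - d^2 - 20*d) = d^2*(d - 5)*(d^2 - d - 20) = d^2*(d - 5)*(d + 4)*(d - 5)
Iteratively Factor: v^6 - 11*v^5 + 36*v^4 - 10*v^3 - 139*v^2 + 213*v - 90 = (v - 1)*(v^5 - 10*v^4 + 26*v^3 + 16*v^2 - 123*v + 90) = (v - 1)*(v + 2)*(v^4 - 12*v^3 + 50*v^2 - 84*v + 45) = (v - 3)*(v - 1)*(v + 2)*(v^3 - 9*v^2 + 23*v - 15) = (v - 3)^2*(v - 1)*(v + 2)*(v^2 - 6*v + 5) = (v - 3)^2*(v - 1)^2*(v + 2)*(v - 5)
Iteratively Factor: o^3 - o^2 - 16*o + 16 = (o + 4)*(o^2 - 5*o + 4) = (o - 1)*(o + 4)*(o - 4)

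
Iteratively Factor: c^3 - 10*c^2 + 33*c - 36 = (c - 3)*(c^2 - 7*c + 12) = (c - 3)^2*(c - 4)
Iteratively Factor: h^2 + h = (h)*(h + 1)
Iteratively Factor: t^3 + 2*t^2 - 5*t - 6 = (t + 1)*(t^2 + t - 6) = (t - 2)*(t + 1)*(t + 3)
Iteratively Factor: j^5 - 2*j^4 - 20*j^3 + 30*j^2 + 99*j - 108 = (j - 1)*(j^4 - j^3 - 21*j^2 + 9*j + 108) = (j - 4)*(j - 1)*(j^3 + 3*j^2 - 9*j - 27) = (j - 4)*(j - 1)*(j + 3)*(j^2 - 9) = (j - 4)*(j - 3)*(j - 1)*(j + 3)*(j + 3)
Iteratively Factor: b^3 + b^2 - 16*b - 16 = (b - 4)*(b^2 + 5*b + 4) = (b - 4)*(b + 1)*(b + 4)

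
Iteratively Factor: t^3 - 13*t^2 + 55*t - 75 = (t - 5)*(t^2 - 8*t + 15) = (t - 5)*(t - 3)*(t - 5)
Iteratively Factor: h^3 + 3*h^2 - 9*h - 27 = (h + 3)*(h^2 - 9) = (h + 3)^2*(h - 3)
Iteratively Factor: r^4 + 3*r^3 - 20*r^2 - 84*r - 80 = (r + 2)*(r^3 + r^2 - 22*r - 40) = (r + 2)*(r + 4)*(r^2 - 3*r - 10) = (r - 5)*(r + 2)*(r + 4)*(r + 2)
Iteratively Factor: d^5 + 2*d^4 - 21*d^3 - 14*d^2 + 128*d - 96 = (d + 4)*(d^4 - 2*d^3 - 13*d^2 + 38*d - 24) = (d - 1)*(d + 4)*(d^3 - d^2 - 14*d + 24) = (d - 1)*(d + 4)^2*(d^2 - 5*d + 6) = (d - 3)*(d - 1)*(d + 4)^2*(d - 2)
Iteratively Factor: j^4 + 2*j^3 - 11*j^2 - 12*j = (j + 4)*(j^3 - 2*j^2 - 3*j) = j*(j + 4)*(j^2 - 2*j - 3) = j*(j - 3)*(j + 4)*(j + 1)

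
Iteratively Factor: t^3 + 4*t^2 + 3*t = (t)*(t^2 + 4*t + 3) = t*(t + 3)*(t + 1)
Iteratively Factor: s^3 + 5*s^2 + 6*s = (s)*(s^2 + 5*s + 6) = s*(s + 2)*(s + 3)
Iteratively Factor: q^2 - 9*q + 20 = (q - 4)*(q - 5)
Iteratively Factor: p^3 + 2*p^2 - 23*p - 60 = (p + 3)*(p^2 - p - 20) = (p - 5)*(p + 3)*(p + 4)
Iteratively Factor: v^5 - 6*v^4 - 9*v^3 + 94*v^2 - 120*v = (v + 4)*(v^4 - 10*v^3 + 31*v^2 - 30*v) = (v - 5)*(v + 4)*(v^3 - 5*v^2 + 6*v) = (v - 5)*(v - 2)*(v + 4)*(v^2 - 3*v) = v*(v - 5)*(v - 2)*(v + 4)*(v - 3)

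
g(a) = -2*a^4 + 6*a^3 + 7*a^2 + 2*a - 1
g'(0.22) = 5.87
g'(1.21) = 31.12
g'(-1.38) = 37.98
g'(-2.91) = 310.82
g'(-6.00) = 2294.00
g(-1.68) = -28.98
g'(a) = -8*a^3 + 18*a^2 + 14*a + 2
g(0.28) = 0.23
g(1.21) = 18.01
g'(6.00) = -994.00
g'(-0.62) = 2.15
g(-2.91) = -238.81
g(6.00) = -1033.00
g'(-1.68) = 67.22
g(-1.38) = -13.45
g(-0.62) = -1.27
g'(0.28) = 7.16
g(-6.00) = -3649.00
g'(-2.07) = 121.11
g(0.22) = -0.16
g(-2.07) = -65.08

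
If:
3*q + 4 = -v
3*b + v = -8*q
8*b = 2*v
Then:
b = -32/11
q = 28/11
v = -128/11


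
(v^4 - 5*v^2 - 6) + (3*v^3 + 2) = v^4 + 3*v^3 - 5*v^2 - 4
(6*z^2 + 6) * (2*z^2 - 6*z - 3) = 12*z^4 - 36*z^3 - 6*z^2 - 36*z - 18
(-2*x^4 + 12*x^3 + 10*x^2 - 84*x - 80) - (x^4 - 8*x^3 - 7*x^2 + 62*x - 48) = -3*x^4 + 20*x^3 + 17*x^2 - 146*x - 32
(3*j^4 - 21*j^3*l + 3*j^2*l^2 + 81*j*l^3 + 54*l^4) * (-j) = -3*j^5 + 21*j^4*l - 3*j^3*l^2 - 81*j^2*l^3 - 54*j*l^4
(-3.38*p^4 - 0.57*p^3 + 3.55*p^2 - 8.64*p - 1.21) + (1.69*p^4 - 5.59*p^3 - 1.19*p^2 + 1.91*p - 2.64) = -1.69*p^4 - 6.16*p^3 + 2.36*p^2 - 6.73*p - 3.85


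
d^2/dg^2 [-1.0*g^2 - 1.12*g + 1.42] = -2.00000000000000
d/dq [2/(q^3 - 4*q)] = 2*(4 - 3*q^2)/(q^2*(q^2 - 4)^2)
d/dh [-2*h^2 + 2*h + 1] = 2 - 4*h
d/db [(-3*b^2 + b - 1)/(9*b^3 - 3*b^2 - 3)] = (b*(9*b - 2)*(3*b^2 - b + 1) + (6*b - 1)*(-3*b^3 + b^2 + 1))/(3*(-3*b^3 + b^2 + 1)^2)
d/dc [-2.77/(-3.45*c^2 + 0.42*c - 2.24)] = (1.1634 - 19.113*c)/(3.45*c^2 - 0.42*c + 2.24)^2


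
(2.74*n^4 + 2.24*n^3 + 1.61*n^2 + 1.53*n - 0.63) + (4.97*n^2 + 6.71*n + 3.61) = 2.74*n^4 + 2.24*n^3 + 6.58*n^2 + 8.24*n + 2.98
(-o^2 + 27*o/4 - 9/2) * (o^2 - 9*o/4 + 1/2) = -o^4 + 9*o^3 - 323*o^2/16 + 27*o/2 - 9/4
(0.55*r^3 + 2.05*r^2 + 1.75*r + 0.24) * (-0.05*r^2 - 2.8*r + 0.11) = -0.0275*r^5 - 1.6425*r^4 - 5.767*r^3 - 4.6865*r^2 - 0.4795*r + 0.0264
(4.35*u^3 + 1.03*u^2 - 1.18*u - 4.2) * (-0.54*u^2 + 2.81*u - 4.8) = -2.349*u^5 + 11.6673*u^4 - 17.3485*u^3 - 5.9918*u^2 - 6.138*u + 20.16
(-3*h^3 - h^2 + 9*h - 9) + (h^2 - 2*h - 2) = -3*h^3 + 7*h - 11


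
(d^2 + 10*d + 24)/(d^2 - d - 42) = (d + 4)/(d - 7)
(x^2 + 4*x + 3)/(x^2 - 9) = (x + 1)/(x - 3)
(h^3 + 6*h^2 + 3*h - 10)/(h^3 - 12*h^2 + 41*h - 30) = (h^2 + 7*h + 10)/(h^2 - 11*h + 30)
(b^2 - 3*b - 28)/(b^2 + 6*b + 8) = (b - 7)/(b + 2)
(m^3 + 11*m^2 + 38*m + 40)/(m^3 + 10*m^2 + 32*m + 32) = (m + 5)/(m + 4)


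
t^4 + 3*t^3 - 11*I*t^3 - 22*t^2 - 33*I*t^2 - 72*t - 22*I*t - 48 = (t + 1)*(t + 2)*(t - 8*I)*(t - 3*I)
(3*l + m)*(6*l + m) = 18*l^2 + 9*l*m + m^2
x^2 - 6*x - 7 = (x - 7)*(x + 1)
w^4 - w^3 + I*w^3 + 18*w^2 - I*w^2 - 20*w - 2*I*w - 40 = (w - 2)*(w + 1)*(w - 4*I)*(w + 5*I)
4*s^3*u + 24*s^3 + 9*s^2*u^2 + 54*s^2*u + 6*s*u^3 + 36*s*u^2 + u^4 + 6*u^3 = (s + u)^2*(4*s + u)*(u + 6)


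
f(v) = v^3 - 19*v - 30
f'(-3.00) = 8.00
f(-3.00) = 0.00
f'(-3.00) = 8.00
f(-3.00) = 0.00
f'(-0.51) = -18.22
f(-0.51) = -20.44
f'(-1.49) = -12.34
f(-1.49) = -5.00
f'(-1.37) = -13.37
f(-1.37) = -6.54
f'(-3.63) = 20.53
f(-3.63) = -8.86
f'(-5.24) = 63.37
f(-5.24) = -74.32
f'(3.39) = 15.48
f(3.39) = -55.45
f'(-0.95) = -16.29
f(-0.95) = -12.81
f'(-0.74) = -17.36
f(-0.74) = -16.35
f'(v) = 3*v^2 - 19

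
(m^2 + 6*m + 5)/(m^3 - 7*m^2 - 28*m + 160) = (m + 1)/(m^2 - 12*m + 32)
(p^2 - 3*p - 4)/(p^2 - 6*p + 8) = (p + 1)/(p - 2)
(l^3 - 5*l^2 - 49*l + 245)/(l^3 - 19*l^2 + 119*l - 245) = (l + 7)/(l - 7)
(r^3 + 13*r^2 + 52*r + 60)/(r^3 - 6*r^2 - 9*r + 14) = (r^2 + 11*r + 30)/(r^2 - 8*r + 7)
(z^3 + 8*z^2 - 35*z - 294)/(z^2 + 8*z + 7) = (z^2 + z - 42)/(z + 1)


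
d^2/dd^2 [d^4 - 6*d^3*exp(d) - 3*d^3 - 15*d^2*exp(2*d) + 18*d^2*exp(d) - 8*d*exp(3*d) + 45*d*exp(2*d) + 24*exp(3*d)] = -6*d^3*exp(d) - 60*d^2*exp(2*d) - 18*d^2*exp(d) + 12*d^2 - 72*d*exp(3*d) + 60*d*exp(2*d) + 36*d*exp(d) - 18*d + 168*exp(3*d) + 150*exp(2*d) + 36*exp(d)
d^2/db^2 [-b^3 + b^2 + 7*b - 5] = 2 - 6*b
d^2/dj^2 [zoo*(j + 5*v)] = 0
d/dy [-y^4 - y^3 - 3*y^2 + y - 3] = -4*y^3 - 3*y^2 - 6*y + 1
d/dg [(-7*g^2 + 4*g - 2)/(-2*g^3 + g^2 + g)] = (-14*g^4 + 16*g^3 - 23*g^2 + 4*g + 2)/(g^2*(4*g^4 - 4*g^3 - 3*g^2 + 2*g + 1))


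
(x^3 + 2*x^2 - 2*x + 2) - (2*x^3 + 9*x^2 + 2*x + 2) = -x^3 - 7*x^2 - 4*x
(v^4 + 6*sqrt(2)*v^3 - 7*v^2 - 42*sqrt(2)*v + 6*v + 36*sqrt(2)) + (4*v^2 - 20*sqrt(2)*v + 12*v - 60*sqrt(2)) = v^4 + 6*sqrt(2)*v^3 - 3*v^2 - 62*sqrt(2)*v + 18*v - 24*sqrt(2)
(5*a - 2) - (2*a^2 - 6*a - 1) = -2*a^2 + 11*a - 1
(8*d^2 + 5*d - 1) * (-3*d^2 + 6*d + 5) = -24*d^4 + 33*d^3 + 73*d^2 + 19*d - 5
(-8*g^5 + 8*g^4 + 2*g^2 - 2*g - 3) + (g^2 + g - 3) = -8*g^5 + 8*g^4 + 3*g^2 - g - 6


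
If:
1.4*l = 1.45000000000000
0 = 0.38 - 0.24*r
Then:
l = 1.04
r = 1.58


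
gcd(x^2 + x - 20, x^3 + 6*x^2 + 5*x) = x + 5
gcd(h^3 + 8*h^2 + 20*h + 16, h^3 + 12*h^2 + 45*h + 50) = h + 2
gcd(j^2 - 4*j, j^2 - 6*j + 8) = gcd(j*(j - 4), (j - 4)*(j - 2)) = j - 4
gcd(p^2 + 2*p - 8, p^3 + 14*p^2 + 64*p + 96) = p + 4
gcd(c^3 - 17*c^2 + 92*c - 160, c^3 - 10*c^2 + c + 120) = c^2 - 13*c + 40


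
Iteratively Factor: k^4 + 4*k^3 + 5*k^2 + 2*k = (k + 2)*(k^3 + 2*k^2 + k) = k*(k + 2)*(k^2 + 2*k + 1) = k*(k + 1)*(k + 2)*(k + 1)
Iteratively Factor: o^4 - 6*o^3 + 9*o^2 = (o)*(o^3 - 6*o^2 + 9*o) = o*(o - 3)*(o^2 - 3*o) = o^2*(o - 3)*(o - 3)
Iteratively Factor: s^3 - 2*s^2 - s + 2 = (s - 1)*(s^2 - s - 2) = (s - 1)*(s + 1)*(s - 2)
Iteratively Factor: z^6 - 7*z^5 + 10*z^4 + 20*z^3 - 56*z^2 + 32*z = (z - 4)*(z^5 - 3*z^4 - 2*z^3 + 12*z^2 - 8*z) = (z - 4)*(z - 1)*(z^4 - 2*z^3 - 4*z^2 + 8*z) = (z - 4)*(z - 2)*(z - 1)*(z^3 - 4*z) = z*(z - 4)*(z - 2)*(z - 1)*(z^2 - 4) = z*(z - 4)*(z - 2)^2*(z - 1)*(z + 2)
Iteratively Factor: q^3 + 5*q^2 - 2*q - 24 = (q + 3)*(q^2 + 2*q - 8) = (q - 2)*(q + 3)*(q + 4)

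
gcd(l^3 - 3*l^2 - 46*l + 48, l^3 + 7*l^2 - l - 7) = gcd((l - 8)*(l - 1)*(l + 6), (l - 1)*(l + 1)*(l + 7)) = l - 1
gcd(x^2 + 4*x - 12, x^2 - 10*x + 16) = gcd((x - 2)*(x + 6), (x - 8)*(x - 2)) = x - 2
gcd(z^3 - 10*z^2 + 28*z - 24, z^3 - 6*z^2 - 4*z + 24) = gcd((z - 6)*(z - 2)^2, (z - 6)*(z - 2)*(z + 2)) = z^2 - 8*z + 12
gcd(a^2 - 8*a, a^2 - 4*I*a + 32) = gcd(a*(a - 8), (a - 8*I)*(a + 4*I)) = 1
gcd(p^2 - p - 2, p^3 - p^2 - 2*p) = p^2 - p - 2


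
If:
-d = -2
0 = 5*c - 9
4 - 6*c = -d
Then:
No Solution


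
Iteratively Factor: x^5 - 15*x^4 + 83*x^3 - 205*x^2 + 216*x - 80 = (x - 4)*(x^4 - 11*x^3 + 39*x^2 - 49*x + 20) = (x - 4)*(x - 1)*(x^3 - 10*x^2 + 29*x - 20) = (x - 5)*(x - 4)*(x - 1)*(x^2 - 5*x + 4) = (x - 5)*(x - 4)^2*(x - 1)*(x - 1)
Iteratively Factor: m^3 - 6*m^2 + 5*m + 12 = (m - 3)*(m^2 - 3*m - 4) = (m - 3)*(m + 1)*(m - 4)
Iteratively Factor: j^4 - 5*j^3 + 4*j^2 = (j)*(j^3 - 5*j^2 + 4*j) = j*(j - 1)*(j^2 - 4*j) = j^2*(j - 1)*(j - 4)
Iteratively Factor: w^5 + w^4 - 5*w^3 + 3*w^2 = (w - 1)*(w^4 + 2*w^3 - 3*w^2) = w*(w - 1)*(w^3 + 2*w^2 - 3*w) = w*(w - 1)^2*(w^2 + 3*w) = w*(w - 1)^2*(w + 3)*(w)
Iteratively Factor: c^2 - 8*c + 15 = (c - 3)*(c - 5)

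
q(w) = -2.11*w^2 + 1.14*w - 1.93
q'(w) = 1.14 - 4.22*w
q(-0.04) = -1.98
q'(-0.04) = 1.31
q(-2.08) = -13.43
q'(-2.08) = 9.92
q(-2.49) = -17.85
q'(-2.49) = 11.65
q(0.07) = -1.86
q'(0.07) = 0.84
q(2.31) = -10.56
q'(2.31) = -8.61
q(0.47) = -1.86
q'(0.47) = -0.84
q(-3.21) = -27.33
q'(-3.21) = 14.69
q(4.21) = -34.53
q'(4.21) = -16.63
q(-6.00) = -84.73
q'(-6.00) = 26.46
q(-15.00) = -493.78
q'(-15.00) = 64.44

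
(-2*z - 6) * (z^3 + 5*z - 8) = -2*z^4 - 6*z^3 - 10*z^2 - 14*z + 48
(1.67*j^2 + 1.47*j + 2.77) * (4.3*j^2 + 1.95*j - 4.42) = 7.181*j^4 + 9.5775*j^3 + 7.3961*j^2 - 1.0959*j - 12.2434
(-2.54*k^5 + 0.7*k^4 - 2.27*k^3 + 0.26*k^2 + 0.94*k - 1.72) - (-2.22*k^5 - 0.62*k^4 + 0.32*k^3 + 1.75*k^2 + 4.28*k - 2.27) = -0.32*k^5 + 1.32*k^4 - 2.59*k^3 - 1.49*k^2 - 3.34*k + 0.55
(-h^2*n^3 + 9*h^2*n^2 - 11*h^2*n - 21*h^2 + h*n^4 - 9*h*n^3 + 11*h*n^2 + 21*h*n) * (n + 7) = -h^2*n^4 + 2*h^2*n^3 + 52*h^2*n^2 - 98*h^2*n - 147*h^2 + h*n^5 - 2*h*n^4 - 52*h*n^3 + 98*h*n^2 + 147*h*n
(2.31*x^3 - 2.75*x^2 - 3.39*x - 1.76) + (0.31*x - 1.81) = 2.31*x^3 - 2.75*x^2 - 3.08*x - 3.57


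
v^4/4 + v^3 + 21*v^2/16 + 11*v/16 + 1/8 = (v/4 + 1/2)*(v + 1/2)^2*(v + 1)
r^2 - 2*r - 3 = (r - 3)*(r + 1)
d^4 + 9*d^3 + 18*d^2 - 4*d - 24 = (d - 1)*(d + 2)^2*(d + 6)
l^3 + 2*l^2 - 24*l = l*(l - 4)*(l + 6)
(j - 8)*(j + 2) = j^2 - 6*j - 16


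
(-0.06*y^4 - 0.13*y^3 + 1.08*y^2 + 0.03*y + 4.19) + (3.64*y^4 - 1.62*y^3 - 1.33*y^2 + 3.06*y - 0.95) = 3.58*y^4 - 1.75*y^3 - 0.25*y^2 + 3.09*y + 3.24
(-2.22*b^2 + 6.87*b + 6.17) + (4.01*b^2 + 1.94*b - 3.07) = 1.79*b^2 + 8.81*b + 3.1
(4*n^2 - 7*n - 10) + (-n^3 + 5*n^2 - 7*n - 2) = -n^3 + 9*n^2 - 14*n - 12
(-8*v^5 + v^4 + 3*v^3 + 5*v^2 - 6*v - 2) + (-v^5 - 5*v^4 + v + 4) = -9*v^5 - 4*v^4 + 3*v^3 + 5*v^2 - 5*v + 2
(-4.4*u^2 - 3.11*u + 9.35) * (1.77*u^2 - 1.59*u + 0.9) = -7.788*u^4 + 1.4913*u^3 + 17.5344*u^2 - 17.6655*u + 8.415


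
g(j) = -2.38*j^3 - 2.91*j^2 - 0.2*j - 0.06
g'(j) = -7.14*j^2 - 5.82*j - 0.2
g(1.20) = -8.60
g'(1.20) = -17.47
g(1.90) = -27.27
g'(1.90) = -37.03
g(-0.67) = -0.52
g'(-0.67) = 0.49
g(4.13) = -218.18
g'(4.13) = -146.02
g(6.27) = -702.37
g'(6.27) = -317.39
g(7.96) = -1386.41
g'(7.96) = -498.93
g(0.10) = -0.11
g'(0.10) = -0.85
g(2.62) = -63.36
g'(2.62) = -64.46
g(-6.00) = 410.46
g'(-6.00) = -222.32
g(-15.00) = 7380.69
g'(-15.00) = -1519.40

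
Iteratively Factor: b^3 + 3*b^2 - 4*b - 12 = (b + 2)*(b^2 + b - 6) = (b + 2)*(b + 3)*(b - 2)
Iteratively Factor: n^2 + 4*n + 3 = (n + 3)*(n + 1)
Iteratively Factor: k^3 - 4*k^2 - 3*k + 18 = (k + 2)*(k^2 - 6*k + 9) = (k - 3)*(k + 2)*(k - 3)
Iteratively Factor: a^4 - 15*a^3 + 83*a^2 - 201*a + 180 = (a - 3)*(a^3 - 12*a^2 + 47*a - 60) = (a - 4)*(a - 3)*(a^2 - 8*a + 15) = (a - 4)*(a - 3)^2*(a - 5)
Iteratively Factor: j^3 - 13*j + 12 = (j - 1)*(j^2 + j - 12) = (j - 1)*(j + 4)*(j - 3)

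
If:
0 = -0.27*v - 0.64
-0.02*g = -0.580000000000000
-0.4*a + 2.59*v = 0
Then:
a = -15.35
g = 29.00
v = -2.37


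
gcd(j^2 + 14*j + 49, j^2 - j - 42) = 1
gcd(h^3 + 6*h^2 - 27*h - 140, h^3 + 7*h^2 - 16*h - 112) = h^2 + 11*h + 28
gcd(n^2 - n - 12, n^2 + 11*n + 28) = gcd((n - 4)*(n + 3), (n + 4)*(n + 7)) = 1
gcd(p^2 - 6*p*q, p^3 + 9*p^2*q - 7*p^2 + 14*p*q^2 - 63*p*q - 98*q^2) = 1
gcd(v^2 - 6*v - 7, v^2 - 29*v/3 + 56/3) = v - 7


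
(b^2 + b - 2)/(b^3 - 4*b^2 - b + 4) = (b + 2)/(b^2 - 3*b - 4)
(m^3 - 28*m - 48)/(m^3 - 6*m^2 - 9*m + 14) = (m^2 - 2*m - 24)/(m^2 - 8*m + 7)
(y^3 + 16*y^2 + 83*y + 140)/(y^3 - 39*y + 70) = (y^2 + 9*y + 20)/(y^2 - 7*y + 10)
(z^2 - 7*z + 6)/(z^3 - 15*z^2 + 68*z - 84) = (z - 1)/(z^2 - 9*z + 14)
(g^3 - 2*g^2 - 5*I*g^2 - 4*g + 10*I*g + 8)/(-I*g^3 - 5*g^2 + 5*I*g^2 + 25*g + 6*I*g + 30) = (I*g^3 + g^2*(5 - 2*I) - 2*g*(5 + 2*I) + 8*I)/(g^3 - 5*g^2*(1 + I) + g*(-6 + 25*I) + 30*I)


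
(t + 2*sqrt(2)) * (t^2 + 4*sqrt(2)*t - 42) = t^3 + 6*sqrt(2)*t^2 - 26*t - 84*sqrt(2)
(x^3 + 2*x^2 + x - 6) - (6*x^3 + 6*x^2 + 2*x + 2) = -5*x^3 - 4*x^2 - x - 8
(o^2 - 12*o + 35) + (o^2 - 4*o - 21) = 2*o^2 - 16*o + 14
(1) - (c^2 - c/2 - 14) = -c^2 + c/2 + 15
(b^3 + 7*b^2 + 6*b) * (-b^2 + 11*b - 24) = -b^5 + 4*b^4 + 47*b^3 - 102*b^2 - 144*b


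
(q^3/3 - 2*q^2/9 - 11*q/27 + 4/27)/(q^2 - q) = (9*q^3 - 6*q^2 - 11*q + 4)/(27*q*(q - 1))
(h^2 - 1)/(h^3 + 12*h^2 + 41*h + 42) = (h^2 - 1)/(h^3 + 12*h^2 + 41*h + 42)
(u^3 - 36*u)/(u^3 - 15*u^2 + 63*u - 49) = u*(u^2 - 36)/(u^3 - 15*u^2 + 63*u - 49)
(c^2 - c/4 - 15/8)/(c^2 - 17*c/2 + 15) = (8*c^2 - 2*c - 15)/(4*(2*c^2 - 17*c + 30))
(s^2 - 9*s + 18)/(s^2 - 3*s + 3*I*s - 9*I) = (s - 6)/(s + 3*I)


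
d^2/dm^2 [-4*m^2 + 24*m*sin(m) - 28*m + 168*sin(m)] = -24*m*sin(m) - 168*sin(m) + 48*cos(m) - 8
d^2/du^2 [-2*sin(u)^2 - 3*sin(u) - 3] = 3*sin(u) - 4*cos(2*u)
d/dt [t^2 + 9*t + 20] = 2*t + 9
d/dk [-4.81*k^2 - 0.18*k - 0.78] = -9.62*k - 0.18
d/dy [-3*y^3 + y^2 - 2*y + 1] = -9*y^2 + 2*y - 2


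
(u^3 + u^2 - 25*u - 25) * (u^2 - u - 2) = u^5 - 28*u^3 - 2*u^2 + 75*u + 50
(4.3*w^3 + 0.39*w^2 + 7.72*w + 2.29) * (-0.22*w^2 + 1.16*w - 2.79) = -0.946*w^5 + 4.9022*w^4 - 13.243*w^3 + 7.3633*w^2 - 18.8824*w - 6.3891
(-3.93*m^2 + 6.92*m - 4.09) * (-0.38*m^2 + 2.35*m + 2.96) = 1.4934*m^4 - 11.8651*m^3 + 6.1834*m^2 + 10.8717*m - 12.1064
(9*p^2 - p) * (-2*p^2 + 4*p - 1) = -18*p^4 + 38*p^3 - 13*p^2 + p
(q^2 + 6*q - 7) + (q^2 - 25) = 2*q^2 + 6*q - 32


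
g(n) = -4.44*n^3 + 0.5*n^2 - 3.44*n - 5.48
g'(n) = -13.32*n^2 + 1.0*n - 3.44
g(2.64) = -92.77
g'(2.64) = -93.64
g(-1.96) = 36.61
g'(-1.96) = -56.57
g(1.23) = -17.22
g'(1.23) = -22.36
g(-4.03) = 307.11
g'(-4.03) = -223.80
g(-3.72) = 242.80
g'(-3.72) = -191.49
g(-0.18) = -4.82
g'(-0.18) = -4.05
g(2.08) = -50.43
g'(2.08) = -58.99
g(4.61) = -445.71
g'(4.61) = -281.91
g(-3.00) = 129.22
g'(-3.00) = -126.32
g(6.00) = -967.16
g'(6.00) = -476.96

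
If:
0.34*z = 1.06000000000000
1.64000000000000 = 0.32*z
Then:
No Solution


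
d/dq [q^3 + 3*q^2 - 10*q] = 3*q^2 + 6*q - 10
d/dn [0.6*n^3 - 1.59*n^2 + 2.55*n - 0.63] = 1.8*n^2 - 3.18*n + 2.55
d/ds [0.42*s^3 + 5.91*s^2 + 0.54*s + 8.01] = 1.26*s^2 + 11.82*s + 0.54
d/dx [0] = 0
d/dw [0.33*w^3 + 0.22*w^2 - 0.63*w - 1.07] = 0.99*w^2 + 0.44*w - 0.63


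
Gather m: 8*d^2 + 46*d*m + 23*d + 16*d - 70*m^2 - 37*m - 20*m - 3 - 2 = 8*d^2 + 39*d - 70*m^2 + m*(46*d - 57) - 5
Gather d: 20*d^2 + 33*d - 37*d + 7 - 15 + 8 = 20*d^2 - 4*d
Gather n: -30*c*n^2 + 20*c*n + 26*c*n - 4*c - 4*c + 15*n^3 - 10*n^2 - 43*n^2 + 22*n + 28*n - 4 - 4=-8*c + 15*n^3 + n^2*(-30*c - 53) + n*(46*c + 50) - 8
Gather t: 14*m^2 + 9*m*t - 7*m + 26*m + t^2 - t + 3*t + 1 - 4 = 14*m^2 + 19*m + t^2 + t*(9*m + 2) - 3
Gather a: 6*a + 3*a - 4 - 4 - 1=9*a - 9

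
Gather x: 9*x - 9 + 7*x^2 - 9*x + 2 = 7*x^2 - 7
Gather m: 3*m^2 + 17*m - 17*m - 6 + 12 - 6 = 3*m^2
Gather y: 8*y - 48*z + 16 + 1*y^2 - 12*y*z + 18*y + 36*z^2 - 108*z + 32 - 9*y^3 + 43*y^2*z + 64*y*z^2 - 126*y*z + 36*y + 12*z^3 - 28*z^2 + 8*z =-9*y^3 + y^2*(43*z + 1) + y*(64*z^2 - 138*z + 62) + 12*z^3 + 8*z^2 - 148*z + 48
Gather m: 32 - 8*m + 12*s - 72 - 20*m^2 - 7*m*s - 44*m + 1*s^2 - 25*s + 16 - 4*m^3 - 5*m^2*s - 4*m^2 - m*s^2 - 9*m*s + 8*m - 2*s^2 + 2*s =-4*m^3 + m^2*(-5*s - 24) + m*(-s^2 - 16*s - 44) - s^2 - 11*s - 24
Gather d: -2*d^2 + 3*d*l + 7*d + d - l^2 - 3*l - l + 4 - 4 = -2*d^2 + d*(3*l + 8) - l^2 - 4*l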